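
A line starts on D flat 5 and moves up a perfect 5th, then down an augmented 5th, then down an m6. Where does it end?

F flat 4

A perfect fifth up from Db5 is Ab5.
An augmented fifth down from Ab5 is Dbb5.
Down a minor sixth from Dbb5: Fb4 (8 semitones down).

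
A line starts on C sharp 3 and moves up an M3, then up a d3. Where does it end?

C#3 up a major third → E#3 (4 semitones).
A diminished third up from E#3 is G3.

G 3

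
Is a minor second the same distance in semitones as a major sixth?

No

A minor second spans 1 semitone; a major sixth spans 9 semitones. They differ by 8.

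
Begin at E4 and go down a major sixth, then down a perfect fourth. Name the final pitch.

E4 down a major sixth → G3 (9 semitones).
Down a perfect fourth from G3: D3 (5 semitones down).

D3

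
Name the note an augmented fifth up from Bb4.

F#5

Five letter names up from B: F.
An augmented fifth spans 8 semitones, so from Bb4 the target pitch is F#5.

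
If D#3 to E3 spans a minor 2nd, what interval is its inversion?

major seventh

The rule of nine gives the new number: 9 − 2 = 7, so a second becomes a seventh.
And minor becomes major under inversion, so we get a major seventh.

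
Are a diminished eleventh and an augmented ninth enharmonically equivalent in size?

16 semitones (diminished eleventh) vs 15 semitones (augmented ninth): not equal.

No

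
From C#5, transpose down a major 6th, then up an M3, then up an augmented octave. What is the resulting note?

A major sixth down from C#5 is E4.
A major third up from E4 is G#4.
G#4 up an augmented octave → G##5 (13 semitones).

G##5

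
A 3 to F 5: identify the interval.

minor thirteenth

A to F spans six letter names (A-B-C-D-E-F), plus an octave: a thirteenth.
A3 to F5 is 20 semitones, a half step short of the major thirteenth (21), so this is minor.
(Equivalently, a compound minor sixth: a minor sixth plus an octave.)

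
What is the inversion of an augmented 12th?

d4

First reduce the compound augmented twelfth to its simple form, an augmented fifth.
Inverted interval numbers add to nine, so a fifth pairs with a fourth (5 + 4 = 9).
The quality also flips — augmented becomes diminished — giving a diminished fourth.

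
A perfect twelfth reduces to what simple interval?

P5

Each octave removed subtracts seven from the number: 12 − 7 = 5.
So a perfect twelfth is an octave plus a perfect fifth. The quality is unchanged.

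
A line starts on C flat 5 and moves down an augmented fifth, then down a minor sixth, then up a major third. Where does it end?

C flat 4

Down an augmented fifth from Cb5: Fbb4 (8 semitones down).
A minor sixth down from Fbb4 is Abb3.
Up a major third from Abb3: Cb4 (4 semitones up).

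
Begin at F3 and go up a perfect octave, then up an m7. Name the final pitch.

Eb5

Up a perfect octave from F3: F4 (12 semitones up).
F4 up a minor seventh → Eb5 (10 semitones).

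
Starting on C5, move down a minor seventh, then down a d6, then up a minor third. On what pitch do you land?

A#3

C5 down a minor seventh → D4 (10 semitones).
D4 down a diminished sixth → F##3 (7 semitones).
F##3 up a minor third → A#3 (3 semitones).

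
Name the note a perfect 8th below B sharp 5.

B sharp 4

An octave keeps the letter name B, an octave down from B.
A perfect octave spans 12 semitones, so from B#5 the target pitch is B#4.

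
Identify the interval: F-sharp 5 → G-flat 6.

F to G spans two letter names (F-G), plus an octave, so the interval is some kind of ninth.
The major ninth is 14 semitones; here we have 12, two semitones narrower: diminished.

diminished ninth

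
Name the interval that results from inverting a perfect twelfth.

perfect 4th

First reduce the compound perfect twelfth to its simple form, a perfect fifth.
Inverted interval numbers add to nine, so a fifth pairs with a fourth (5 + 4 = 9).
The quality also flips — perfect stays perfect — giving a perfect fourth.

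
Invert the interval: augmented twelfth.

d4

First reduce the compound augmented twelfth to its simple form, an augmented fifth.
The rule of nine gives the new number: 9 − 5 = 4, so a fifth becomes a fourth.
And augmented becomes diminished under inversion, so we get a diminished fourth.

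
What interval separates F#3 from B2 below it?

perfect fifth

Descending from F#3 to B2 is the same interval as ascending B2 to F#3.
B to F spans five letter names (B-C-D-E-F) — that makes it a fifth of some quality.
Counting semitones, B2→F#3 is 7, which is the perfect fifth.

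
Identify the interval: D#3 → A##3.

augmented 5th

D to A spans five letter names (D-E-F-G-A) — that makes it a fifth of some quality.
D#3 to A##3 spans 8 semitones — one semitone wider than the perfect fifth (7) — giving an augmented fifth.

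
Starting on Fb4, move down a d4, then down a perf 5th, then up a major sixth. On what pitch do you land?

D4

A diminished fourth down from Fb4 is C4.
Down a perfect fifth from C4: F3 (7 semitones down).
Up a major sixth from F3: D4 (9 semitones up).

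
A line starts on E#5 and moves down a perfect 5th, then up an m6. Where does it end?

A perfect fifth down from E#5 is A#4.
A#4 up a minor sixth → F#5 (8 semitones).

F#5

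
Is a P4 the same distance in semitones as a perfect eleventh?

5 semitones (perfect fourth) vs 17 semitones (perfect eleventh): not equal.

No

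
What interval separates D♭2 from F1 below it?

Descending from Db2 to F1 is the same interval as ascending F1 to Db2.
F to D spans six letter names (F-G-A-B-C-D), so the interval is some kind of sixth.
F1 to Db2 is 8 semitones, a half step short of the major sixth (9), so this is minor.

minor 6th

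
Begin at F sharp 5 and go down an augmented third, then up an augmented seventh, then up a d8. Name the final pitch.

An augmented third down from F#5 is Db5.
Db5 up an augmented seventh → C#6 (12 semitones).
C#6 up a diminished octave → C7 (11 semitones).

C 7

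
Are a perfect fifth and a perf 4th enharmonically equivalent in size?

7 semitones (perfect fifth) vs 5 semitones (perfect fourth): not equal.

No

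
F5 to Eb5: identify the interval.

Descending from F5 to Eb5 is the same interval as ascending Eb5 to F5.
E to F spans two letter names (E-F): a second.
Counting semitones, Eb5→F5 is 2, which is the major second.

M2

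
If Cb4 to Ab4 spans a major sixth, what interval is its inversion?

m3

Interval numbers invert to sum to nine: 6 + 3 = 9, so a sixth inverts to a third.
Quality inverts too: major becomes minor. That makes the inversion a minor third.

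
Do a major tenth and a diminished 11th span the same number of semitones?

A major tenth spans 16 semitones, and a diminished eleventh also spans 16 semitones — they're enharmonic.

Yes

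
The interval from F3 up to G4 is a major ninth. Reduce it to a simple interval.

major 2nd

Subtracting seven from the interval number removes an octave: 9 − 7 = 2.
So a major ninth is an octave plus a major second. The quality is unchanged.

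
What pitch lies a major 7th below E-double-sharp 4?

F-double-sharp 3

Seven letter names down from E: F.
A major seventh is 11 semitones; 11 semitones down from E##4 gives F##3.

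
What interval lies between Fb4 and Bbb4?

perfect fourth

F to B spans four letter names (F-G-A-B) — that makes it a fourth of some quality.
The perfect fourth spans 5 semitones, and Fb4 to Bbb4 is exactly 5 semitones — so this is a perfect fourth.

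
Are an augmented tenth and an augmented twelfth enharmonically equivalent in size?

17 semitones (augmented tenth) vs 20 semitones (augmented twelfth): not equal.

No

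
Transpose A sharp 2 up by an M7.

G double-sharp 3

Counting seven letter names up from A lands on G.
A major seventh spans 11 semitones, so from A#2 the target pitch is G##3.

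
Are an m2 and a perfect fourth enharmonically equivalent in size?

No

A minor second is 1 semitone but a perfect fourth is 5 semitones — different sizes.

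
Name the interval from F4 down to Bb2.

perfect twelfth

Descending from F4 to Bb2 is the same interval as ascending Bb2 to F4.
B to F spans five letter names (B-C-D-E-F), plus an octave, so the interval is some kind of twelfth.
The perfect twelfth spans 19 semitones, and Bb2 to F4 is exactly 19 semitones — so this is a perfect twelfth.
(Equivalently, a compound perfect fifth: a perfect fifth plus an octave.)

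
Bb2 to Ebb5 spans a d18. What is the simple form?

diminished fourth

Subtracting seven from the interval number removes an octave: 18 − 14 = 4.
That makes a diminished eighteenth a compound diminished fourth — 2 octaves plus a diminished fourth.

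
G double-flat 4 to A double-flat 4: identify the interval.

M2

G to A spans two letter names (G-A) — that makes it a second of some quality.
Counting semitones, Gbb4→Abb4 is 2, which is the major second.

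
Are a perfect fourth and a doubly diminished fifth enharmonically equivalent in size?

A perfect fourth spans 5 semitones, and a doubly diminished fifth also spans 5 semitones — they're enharmonic.

Yes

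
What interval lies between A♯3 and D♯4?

A to D spans four letter names (A-B-C-D) — that makes it a fourth of some quality.
Counting semitones, A#3→D#4 is 5, which is the perfect fourth.

perfect 4th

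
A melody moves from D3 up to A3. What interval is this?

D to A spans five letter names (D-E-F-G-A), so the interval is some kind of fifth.
D3 to A3 is 7 semitones, matching the perfect fifth exactly, so the quality is perfect.

perfect 5th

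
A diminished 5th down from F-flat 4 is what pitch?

The fifth takes the letter from F down to B.
Moving 6 semitones down from Fb4 (the size of a diminished fifth) reaches Bb3.

B-flat 3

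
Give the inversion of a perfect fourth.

perfect 5th

The rule of nine gives the new number: 9 − 4 = 5, so a fourth becomes a fifth.
The quality also flips — perfect stays perfect — giving a perfect fifth.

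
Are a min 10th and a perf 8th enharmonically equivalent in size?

A minor tenth spans 15 semitones; a perfect octave spans 12 semitones. They differ by 3.

No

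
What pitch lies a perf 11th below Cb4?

Gb2

The eleventh's letter: C down four letter names plus an octave → G.
Moving 17 semitones down from Cb4 (the size of a perfect eleventh) reaches Gb2.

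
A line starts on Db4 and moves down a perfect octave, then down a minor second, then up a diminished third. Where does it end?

Ebb3

A perfect octave down from Db4 is Db3.
A minor second down from Db3 is C3.
A diminished third up from C3 is Ebb3.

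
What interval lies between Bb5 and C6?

B to C spans two letter names (B-C), so the interval is some kind of second.
Bb5 to C6 is 2 semitones, matching the major second exactly, so the quality is major.

major second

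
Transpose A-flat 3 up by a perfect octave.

The letter stays A (same as the start), shifted an octave up.
A perfect octave is 12 semitones; 12 semitones up from Ab3 gives Ab4.

A-flat 4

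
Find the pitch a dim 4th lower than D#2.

The fourth takes the letter from D down to A.
Moving 4 semitones down from D#2 (the size of a diminished fourth) reaches A##1.

A##1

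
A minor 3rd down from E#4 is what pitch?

Three letter names down from E: C.
A minor third is 3 semitones; 3 semitones down from E#4 gives C##4.

C##4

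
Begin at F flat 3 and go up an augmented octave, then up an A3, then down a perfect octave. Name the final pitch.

Up an augmented octave from Fb3: F4 (13 semitones up).
Up an augmented third from F4: A#4 (5 semitones up).
A perfect octave down from A#4 is A#3.

A sharp 3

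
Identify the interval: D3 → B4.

major thirteenth

D to B spans six letter names (D-E-F-G-A-B), plus an octave: a thirteenth.
The major thirteenth spans 21 semitones, and D3 to B4 is exactly 21 semitones — so this is a major thirteenth.
(Equivalently, a compound major sixth: a major sixth plus an octave.)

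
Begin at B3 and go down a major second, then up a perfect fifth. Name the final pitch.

E4

A major second down from B3 is A3.
A perfect fifth up from A3 is E4.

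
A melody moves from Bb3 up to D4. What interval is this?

B to D spans three letter names (B-C-D) — that makes it a third of some quality.
Bb3 to D4 is 4 semitones, matching the major third exactly, so the quality is major.

major 3rd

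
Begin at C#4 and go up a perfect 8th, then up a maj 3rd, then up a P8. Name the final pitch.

A perfect octave up from C#4 is C#5.
Up a major third from C#5: E#5 (4 semitones up).
E#5 up a perfect octave → E#6 (12 semitones).

E#6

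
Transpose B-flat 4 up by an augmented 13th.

Six letters up from B (plus an octave) reaches G.
An augmented thirteenth is 22 semitones; 22 semitones up from Bb4 gives G#6.

G-sharp 6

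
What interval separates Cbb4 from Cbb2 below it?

perfect 15th

Descending from Cbb4 to Cbb2 is the same interval as ascending Cbb2 to Cbb4.
C to C is the same letter name, plus 2 octaves, so the interval is some kind of fifteenth.
Cbb2 to Cbb4 is 24 semitones, matching the perfect fifteenth exactly, so the quality is perfect.
(Equivalently, a compound perfect octave: a perfect octave plus an octave.)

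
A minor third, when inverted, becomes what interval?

Interval numbers invert to sum to nine: 3 + 6 = 9, so a third inverts to a sixth.
Quality inverts too: minor becomes major. That makes the inversion a major sixth.

major sixth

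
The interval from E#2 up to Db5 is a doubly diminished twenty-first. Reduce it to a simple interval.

Subtracting seven from the interval number removes an octave: 21 − 14 = 7.
That makes a doubly diminished twenty-first a compound doubly diminished seventh — 2 octaves plus a doubly diminished seventh.

doubly diminished seventh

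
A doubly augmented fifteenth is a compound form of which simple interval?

Take out an octave (7 from the number): 15 − 7 = 8.
That makes a doubly augmented fifteenth a compound doubly augmented octave — an octave plus a doubly augmented octave.

doubly augmented octave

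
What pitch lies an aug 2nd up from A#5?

B##5

Counting two letter names up from A lands on B.
An augmented second is 3 semitones; 3 semitones up from A#5 gives B##5.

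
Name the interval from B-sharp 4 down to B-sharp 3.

perfect octave

Descending from B#4 to B#3 is the same interval as ascending B#3 to B#4.
B to B is the same letter name, plus an octave, so the interval is some kind of octave.
B#3 to B#4 is 12 semitones, matching the perfect octave exactly, so the quality is perfect.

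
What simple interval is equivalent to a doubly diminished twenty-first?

doubly diminished 7th

Subtracting seven from the interval number removes an octave: 21 − 14 = 7.
Quality carries through unchanged, so the simple form is a doubly diminished seventh.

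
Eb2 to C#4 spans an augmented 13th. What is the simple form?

Each octave removed subtracts seven from the number: 13 − 7 = 6.
So an augmented thirteenth is an octave plus an augmented sixth. The quality is unchanged.

augmented 6th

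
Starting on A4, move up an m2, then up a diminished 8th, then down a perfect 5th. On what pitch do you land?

Ebb5

A4 up a minor second → Bb4 (1 semitone).
Bb4 up a diminished octave → Bbb5 (11 semitones).
Down a perfect fifth from Bbb5: Ebb5 (7 semitones down).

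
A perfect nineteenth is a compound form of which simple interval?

perfect fifth

Subtracting seven from the interval number removes an octave: 19 − 14 = 5.
That makes a perfect nineteenth a compound perfect fifth — 2 octaves plus a perfect fifth.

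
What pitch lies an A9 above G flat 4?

Counting two letter names plus an octave up from G lands on A.
An augmented ninth is 15 semitones; 15 semitones up from Gb4 gives A5.

A 5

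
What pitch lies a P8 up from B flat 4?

B flat 5

The letter stays B (same as the start), shifted an octave up.
A perfect octave spans 12 semitones, so from Bb4 the target pitch is Bb5.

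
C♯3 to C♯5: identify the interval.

C to C is the same letter name, plus 2 octaves: a fifteenth.
C#3 to C#5 is 24 semitones, matching the perfect fifteenth exactly, so the quality is perfect.
(Equivalently, a compound perfect octave: a perfect octave plus an octave.)

perfect fifteenth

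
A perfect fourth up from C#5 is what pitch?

F#5

Four letter names up from C: F.
A perfect fourth spans 5 semitones, so from C#5 the target pitch is F#5.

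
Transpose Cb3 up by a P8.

The letter stays C (same as the start), shifted an octave up.
A perfect octave spans 12 semitones, so from Cb3 the target pitch is Cb4.

Cb4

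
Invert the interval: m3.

Interval numbers invert to sum to nine: 3 + 6 = 9, so a third inverts to a sixth.
Quality inverts too: minor becomes major. That makes the inversion a major sixth.

major sixth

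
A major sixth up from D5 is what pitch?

The sixth takes the letter from D up to B.
A major sixth spans 9 semitones, so from D5 the target pitch is B5.

B5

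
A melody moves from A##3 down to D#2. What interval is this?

augmented twelfth

Descending from A##3 to D#2 is the same interval as ascending D#2 to A##3.
D to A spans five letter names (D-E-F-G-A), plus an octave, so the interval is some kind of twelfth.
The perfect twelfth is 19 semitones; here we have 20, one semitone wider: augmented.
(Equivalently, a compound augmented fifth: an augmented fifth plus an octave.)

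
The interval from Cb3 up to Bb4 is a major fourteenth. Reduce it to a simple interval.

Subtracting seven from the interval number removes an octave: 14 − 7 = 7.
Quality carries through unchanged, so the simple form is a major seventh.

M7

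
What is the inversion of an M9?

First reduce the compound major ninth to its simple form, a major second.
The rule of nine gives the new number: 9 − 2 = 7, so a second becomes a seventh.
Quality inverts too: major becomes minor. That makes the inversion a minor seventh.

minor seventh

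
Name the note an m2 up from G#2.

The second takes the letter from G up to A.
A minor second is 1 semitone; 1 semitone up from G#2 gives A2.

A2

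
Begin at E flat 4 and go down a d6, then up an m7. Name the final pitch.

F sharp 4

A diminished sixth down from Eb4 is G#3.
A minor seventh up from G#3 is F#4.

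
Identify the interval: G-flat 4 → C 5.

augmented 4th

G to C spans four letter names (G-A-B-C) — that makes it a fourth of some quality.
A perfect fourth would be 5 semitones; Gb4 to C5 is 6, one semitone wider, so the interval is augmented.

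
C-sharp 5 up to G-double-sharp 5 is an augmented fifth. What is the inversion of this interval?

diminished fourth

Interval numbers invert to sum to nine: 5 + 4 = 9, so a fifth inverts to a fourth.
The quality also flips — augmented becomes diminished — giving a diminished fourth.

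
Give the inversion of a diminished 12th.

augmented fourth

First reduce the compound diminished twelfth to its simple form, a diminished fifth.
Interval numbers invert to sum to nine: 5 + 4 = 9, so a fifth inverts to a fourth.
The quality also flips — diminished becomes augmented — giving an augmented fourth.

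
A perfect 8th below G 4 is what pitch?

For an octave the letter name doesn't change: still G, an octave down.
A perfect octave is 12 semitones; 12 semitones down from G4 gives G3.

G 3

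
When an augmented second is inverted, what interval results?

The rule of nine gives the new number: 9 − 2 = 7, so a second becomes a seventh.
Quality inverts too: augmented becomes diminished. That makes the inversion a diminished seventh.

d7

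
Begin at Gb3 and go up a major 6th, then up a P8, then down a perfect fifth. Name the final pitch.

Ab4

Up a major sixth from Gb3: Eb4 (9 semitones up).
Eb4 up a perfect octave → Eb5 (12 semitones).
Eb5 down a perfect fifth → Ab4 (7 semitones).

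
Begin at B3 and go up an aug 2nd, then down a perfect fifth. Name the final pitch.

Up an augmented second from B3: C##4 (3 semitones up).
C##4 down a perfect fifth → F##3 (7 semitones).

F##3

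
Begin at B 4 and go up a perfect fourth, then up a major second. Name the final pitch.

F sharp 5

A perfect fourth up from B4 is E5.
A major second up from E5 is F#5.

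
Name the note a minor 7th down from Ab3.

Bb2

Counting seven letter names down from A lands on B.
A minor seventh is 10 semitones; 10 semitones down from Ab3 gives Bb2.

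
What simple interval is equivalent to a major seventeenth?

major third

Each octave removed subtracts seven from the number: 17 − 14 = 3.
So a major seventeenth is 2 octaves plus a major third. The quality is unchanged.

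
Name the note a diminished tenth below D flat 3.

B 1

Counting three letter names plus an octave down from D lands on B.
A diminished tenth spans 14 semitones, so from Db3 the target pitch is B1.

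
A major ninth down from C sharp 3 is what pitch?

B 1

Counting two letter names plus an octave down from C lands on B.
Moving 14 semitones down from C#3 (the size of a major ninth) reaches B1.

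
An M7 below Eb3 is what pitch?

Counting seven letter names down from E lands on F.
Moving 11 semitones down from Eb3 (the size of a major seventh) reaches Fb2.

Fb2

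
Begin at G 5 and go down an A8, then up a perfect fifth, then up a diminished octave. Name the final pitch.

D double-flat 6

Down an augmented octave from G5: Gb4 (13 semitones down).
Gb4 up a perfect fifth → Db5 (7 semitones).
A diminished octave up from Db5 is Dbb6.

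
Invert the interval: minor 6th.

Inverted interval numbers add to nine, so a sixth pairs with a third (6 + 3 = 9).
The quality also flips — minor becomes major — giving a major third.

major third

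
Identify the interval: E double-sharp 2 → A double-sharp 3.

perfect eleventh

E to A spans four letter names (E-F-G-A), plus an octave, so the interval is some kind of eleventh.
The perfect eleventh spans 17 semitones, and E##2 to A##3 is exactly 17 semitones — so this is a perfect eleventh.
(Equivalently, a compound perfect fourth: a perfect fourth plus an octave.)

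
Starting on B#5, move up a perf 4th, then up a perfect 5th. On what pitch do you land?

B#6

A perfect fourth up from B#5 is E#6.
E#6 up a perfect fifth → B#6 (7 semitones).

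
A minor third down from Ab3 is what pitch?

F3

Counting three letter names down from A lands on F.
Moving 3 semitones down from Ab3 (the size of a minor third) reaches F3.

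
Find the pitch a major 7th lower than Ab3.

Bbb2

Counting seven letter names down from A lands on B.
Moving 11 semitones down from Ab3 (the size of a major seventh) reaches Bbb2.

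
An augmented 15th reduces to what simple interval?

augmented octave

Subtracting seven from the interval number removes an octave: 15 − 7 = 8.
Quality carries through unchanged, so the simple form is an augmented octave.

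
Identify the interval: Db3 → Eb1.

minor 14th

Descending from Db3 to Eb1 is the same interval as ascending Eb1 to Db3.
E to D spans seven letter names (E-F-G-A-B-C-D), plus an octave, so the interval is some kind of fourteenth.
Eb1 to Db3 is 22 semitones, a half step short of the major fourteenth (23), so this is minor.
(Equivalently, a compound minor seventh: a minor seventh plus an octave.)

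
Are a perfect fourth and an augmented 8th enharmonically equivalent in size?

A perfect fourth spans 5 semitones; an augmented octave spans 13 semitones. They differ by 8.

No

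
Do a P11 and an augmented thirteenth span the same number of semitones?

A perfect eleventh is 17 semitones but an augmented thirteenth is 22 semitones — different sizes.

No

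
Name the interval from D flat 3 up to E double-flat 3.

D to E spans two letter names (D-E) — that makes it a second of some quality.
A major second would be 2 semitones, but Db3 to Ebb3 is 1 — one semitone narrower, making it a minor second.

m2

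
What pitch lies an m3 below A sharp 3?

The third takes the letter from A down to F.
A minor third is 3 semitones; 3 semitones down from A#3 gives F##3.

F double-sharp 3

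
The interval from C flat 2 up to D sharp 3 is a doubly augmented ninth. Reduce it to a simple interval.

Subtracting seven from the interval number removes an octave: 9 − 7 = 2.
So a doubly augmented ninth is an octave plus a doubly augmented second. The quality is unchanged.

doubly augmented 2nd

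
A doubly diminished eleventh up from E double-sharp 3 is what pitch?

A 4

Four letters up from E (plus an octave) reaches A.
A doubly diminished eleventh spans 15 semitones, so from E##3 the target pitch is A4.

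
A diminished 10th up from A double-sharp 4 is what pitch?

Counting three letter names plus an octave up from A lands on C.
A diminished tenth is 14 semitones; 14 semitones up from A##4 gives C#6.

C sharp 6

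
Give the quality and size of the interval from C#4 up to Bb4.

diminished seventh

C to B spans seven letter names (C-D-E-F-G-A-B), so the interval is some kind of seventh.
A major seventh would be 11 semitones; C#4 to Bb4 is 9, two semitones narrower, so the interval is diminished.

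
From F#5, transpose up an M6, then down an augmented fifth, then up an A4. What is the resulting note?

C#6

A major sixth up from F#5 is D#6.
An augmented fifth down from D#6 is G5.
G5 up an augmented fourth → C#6 (6 semitones).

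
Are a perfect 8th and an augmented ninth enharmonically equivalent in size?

12 semitones (perfect octave) vs 15 semitones (augmented ninth): not equal.

No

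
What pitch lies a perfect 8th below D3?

D2

For an octave the letter name doesn't change: still D, an octave down.
A perfect octave spans 12 semitones, so from D3 the target pitch is D2.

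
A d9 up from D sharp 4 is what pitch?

Counting two letter names plus an octave up from D lands on E.
Moving 12 semitones up from D#4 (the size of a diminished ninth) reaches Eb5.

E flat 5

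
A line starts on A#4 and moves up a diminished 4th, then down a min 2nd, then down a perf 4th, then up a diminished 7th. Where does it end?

F5

A#4 up a diminished fourth → D5 (4 semitones).
D5 down a minor second → C#5 (1 semitone).
Down a perfect fourth from C#5: G#4 (5 semitones down).
Up a diminished seventh from G#4: F5 (9 semitones up).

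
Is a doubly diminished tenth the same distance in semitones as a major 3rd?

A doubly diminished tenth is 13 semitones but a major third is 4 semitones — different sizes.

No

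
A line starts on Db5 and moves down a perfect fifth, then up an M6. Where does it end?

Db5 down a perfect fifth → Gb4 (7 semitones).
A major sixth up from Gb4 is Eb5.

Eb5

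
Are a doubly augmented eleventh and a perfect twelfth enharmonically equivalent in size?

Yes

Both span 19 semitones: a doubly augmented eleventh and a perfect twelfth are the same chromatic distance.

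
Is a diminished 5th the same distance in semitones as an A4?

Yes

A diminished fifth = 6 semitones = an augmented fourth; enharmonically equal.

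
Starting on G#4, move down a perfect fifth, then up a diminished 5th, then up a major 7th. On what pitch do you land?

F#5

G#4 down a perfect fifth → C#4 (7 semitones).
Up a diminished fifth from C#4: G4 (6 semitones up).
Up a major seventh from G4: F#5 (11 semitones up).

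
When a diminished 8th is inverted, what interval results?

Interval numbers invert to sum to nine: 8 + 1 = 9, so an octave inverts to a unison.
The quality also flips — diminished becomes augmented — giving an augmented unison.

augmented 1st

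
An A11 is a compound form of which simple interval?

augmented 4th

Take out an octave (7 from the number): 11 − 7 = 4.
So an augmented eleventh is an octave plus an augmented fourth. The quality is unchanged.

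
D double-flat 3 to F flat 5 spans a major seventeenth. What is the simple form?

M3

Subtracting seven from the interval number removes an octave: 17 − 14 = 3.
That makes a major seventeenth a compound major third — 2 octaves plus a major third.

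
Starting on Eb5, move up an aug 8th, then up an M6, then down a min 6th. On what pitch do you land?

E#6

Up an augmented octave from Eb5: E6 (13 semitones up).
A major sixth up from E6 is C#7.
A minor sixth down from C#7 is E#6.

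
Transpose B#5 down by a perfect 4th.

F##5

The fourth takes the letter from B down to F.
A perfect fourth is 5 semitones; 5 semitones down from B#5 gives F##5.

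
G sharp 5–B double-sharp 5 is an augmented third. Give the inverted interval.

Inverted interval numbers add to nine, so a third pairs with a sixth (3 + 6 = 9).
And augmented becomes diminished under inversion, so we get a diminished sixth.

diminished 6th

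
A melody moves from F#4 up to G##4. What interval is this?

augmented 2nd

F to G spans two letter names (F-G), so the interval is some kind of second.
F#4 to G##4 spans 3 semitones — one semitone wider than the major second (2) — giving an augmented second.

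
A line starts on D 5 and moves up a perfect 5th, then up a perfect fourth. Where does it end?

D 6

A perfect fifth up from D5 is A5.
Up a perfect fourth from A5: D6 (5 semitones up).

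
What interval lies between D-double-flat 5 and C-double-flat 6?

minor seventh

D to C spans seven letter names (D-E-F-G-A-B-C): a seventh.
A major seventh would be 11 semitones, but Dbb5 to Cbb6 is 10 — one semitone narrower, making it a minor seventh.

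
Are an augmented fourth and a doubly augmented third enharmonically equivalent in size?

Yes

An augmented fourth spans 6 semitones, and a doubly augmented third also spans 6 semitones — they're enharmonic.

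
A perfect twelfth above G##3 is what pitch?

Counting five letter names plus an octave up from G lands on D.
Moving 19 semitones up from G##3 (the size of a perfect twelfth) reaches D##5.

D##5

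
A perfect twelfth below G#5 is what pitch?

Five letters down from G (plus an octave) reaches C.
A perfect twelfth is 19 semitones; 19 semitones down from G#5 gives C#4.

C#4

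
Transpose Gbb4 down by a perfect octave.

Gbb3

An octave keeps the letter name G, an octave down from G.
A perfect octave is 12 semitones; 12 semitones down from Gbb4 gives Gbb3.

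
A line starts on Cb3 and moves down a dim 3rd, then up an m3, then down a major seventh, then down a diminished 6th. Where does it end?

F#1

Cb3 down a diminished third → A2 (2 semitones).
Up a minor third from A2: C3 (3 semitones up).
A major seventh down from C3 is Db2.
A diminished sixth down from Db2 is F#1.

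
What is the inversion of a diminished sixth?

Interval numbers invert to sum to nine: 6 + 3 = 9, so a sixth inverts to a third.
The quality also flips — diminished becomes augmented — giving an augmented third.

augmented third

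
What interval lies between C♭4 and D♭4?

M2

C to D spans two letter names (C-D), so the interval is some kind of second.
The major second spans 2 semitones, and Cb4 to Db4 is exactly 2 semitones — so this is a major second.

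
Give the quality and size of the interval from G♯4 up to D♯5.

G to D spans five letter names (G-A-B-C-D) — that makes it a fifth of some quality.
G#4 to D#5 is 7 semitones, matching the perfect fifth exactly, so the quality is perfect.

perfect fifth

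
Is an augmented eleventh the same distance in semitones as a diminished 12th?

Yes

An augmented eleventh = 18 semitones = a diminished twelfth; enharmonically equal.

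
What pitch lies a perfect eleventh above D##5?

G##6

Counting four letter names plus an octave up from D lands on G.
Moving 17 semitones up from D##5 (the size of a perfect eleventh) reaches G##6.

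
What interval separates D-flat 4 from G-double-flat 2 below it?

A12

Descending from Db4 to Gbb2 is the same interval as ascending Gbb2 to Db4.
G to D spans five letter names (G-A-B-C-D), plus an octave, so the interval is some kind of twelfth.
The perfect twelfth is 19 semitones; here we have 20, one semitone wider: augmented.
(Equivalently, a compound augmented fifth: an augmented fifth plus an octave.)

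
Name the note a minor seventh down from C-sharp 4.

Counting seven letter names down from C lands on D.
A minor seventh is 10 semitones; 10 semitones down from C#4 gives D#3.

D-sharp 3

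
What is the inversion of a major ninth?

m7

First reduce the compound major ninth to its simple form, a major second.
Inverted interval numbers add to nine, so a second pairs with a seventh (2 + 7 = 9).
The quality also flips — major becomes minor — giving a minor seventh.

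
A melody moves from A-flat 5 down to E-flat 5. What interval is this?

Descending from Ab5 to Eb5 is the same interval as ascending Eb5 to Ab5.
E to A spans four letter names (E-F-G-A), so the interval is some kind of fourth.
Counting semitones, Eb5→Ab5 is 5, which is the perfect fourth.

perfect fourth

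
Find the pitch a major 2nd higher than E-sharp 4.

The second takes the letter from E up to F.
A major second is 2 semitones; 2 semitones up from E#4 gives F##4.

F-double-sharp 4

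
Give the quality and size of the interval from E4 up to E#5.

augmented octave

E to E is the same letter name, plus an octave — that makes it an octave of some quality.
A perfect octave would be 12 semitones; E4 to E#5 is 13, one semitone wider, so the interval is augmented.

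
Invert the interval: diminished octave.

augmented unison

The rule of nine gives the new number: 9 − 8 = 1, so an octave becomes a unison.
Quality inverts too: diminished becomes augmented. That makes the inversion an augmented unison.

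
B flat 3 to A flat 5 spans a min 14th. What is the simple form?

Take out an octave (7 from the number): 14 − 7 = 7.
So a minor fourteenth is an octave plus a minor seventh. The quality is unchanged.

minor 7th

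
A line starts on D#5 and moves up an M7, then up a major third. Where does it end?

D#5 up a major seventh → C##6 (11 semitones).
A major third up from C##6 is E##6.

E##6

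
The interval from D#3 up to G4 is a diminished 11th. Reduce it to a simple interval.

Take out an octave (7 from the number): 11 − 7 = 4.
So a diminished eleventh is an octave plus a diminished fourth. The quality is unchanged.

d4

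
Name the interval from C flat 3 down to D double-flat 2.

Descending from Cb3 to Dbb2 is the same interval as ascending Dbb2 to Cb3.
D to C spans seven letter names (D-E-F-G-A-B-C) — that makes it a seventh of some quality.
Counting semitones, Dbb2→Cb3 is 11, which is the major seventh.

major seventh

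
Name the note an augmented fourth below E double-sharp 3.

B sharp 2

The fourth takes the letter from E down to B.
An augmented fourth spans 6 semitones, so from E##3 the target pitch is B#2.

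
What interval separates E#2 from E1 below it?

augmented octave

Descending from E#2 to E1 is the same interval as ascending E1 to E#2.
E to E is the same letter name, plus an octave — that makes it an octave of some quality.
A perfect octave would be 12 semitones; E1 to E#2 is 13, one semitone wider, so the interval is augmented.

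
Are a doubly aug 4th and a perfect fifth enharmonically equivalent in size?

A doubly augmented fourth = 7 semitones = a perfect fifth; enharmonically equal.

Yes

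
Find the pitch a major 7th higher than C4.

B4

Seven letter names up from C: B.
A major seventh spans 11 semitones, so from C4 the target pitch is B4.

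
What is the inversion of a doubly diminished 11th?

doubly augmented fifth

First reduce the compound doubly diminished eleventh to its simple form, a doubly diminished fourth.
Inverted interval numbers add to nine, so a fourth pairs with a fifth (4 + 5 = 9).
And doubly diminished becomes doubly augmented under inversion, so we get a doubly augmented fifth.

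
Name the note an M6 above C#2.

A#2

The sixth takes the letter from C up to A.
A major sixth spans 9 semitones, so from C#2 the target pitch is A#2.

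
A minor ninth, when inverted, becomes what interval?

major seventh

First reduce the compound minor ninth to its simple form, a minor second.
The rule of nine gives the new number: 9 − 2 = 7, so a second becomes a seventh.
And minor becomes major under inversion, so we get a major seventh.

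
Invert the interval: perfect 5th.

perfect fourth

The rule of nine gives the new number: 9 − 5 = 4, so a fifth becomes a fourth.
Quality inverts too: perfect stays perfect. That makes the inversion a perfect fourth.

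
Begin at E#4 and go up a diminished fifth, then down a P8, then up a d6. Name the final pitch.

E#4 up a diminished fifth → B4 (6 semitones).
B4 down a perfect octave → B3 (12 semitones).
A diminished sixth up from B3 is Gb4.

Gb4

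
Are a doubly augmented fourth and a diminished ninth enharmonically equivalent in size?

No

A doubly augmented fourth spans 7 semitones; a diminished ninth spans 12 semitones. They differ by 5.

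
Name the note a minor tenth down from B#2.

G##1

The tenth's letter: B down three letter names plus an octave → G.
Moving 15 semitones down from B#2 (the size of a minor tenth) reaches G##1.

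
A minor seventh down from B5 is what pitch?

Seven letter names down from B: C.
Moving 10 semitones down from B5 (the size of a minor seventh) reaches C#5.

C#5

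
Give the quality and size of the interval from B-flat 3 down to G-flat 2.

major 10th

Descending from Bb3 to Gb2 is the same interval as ascending Gb2 to Bb3.
G to B spans three letter names (G-A-B), plus an octave: a tenth.
Gb2 to Bb3 is 16 semitones, matching the major tenth exactly, so the quality is major.
(Equivalently, a compound major third: a major third plus an octave.)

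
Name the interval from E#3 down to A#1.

perfect twelfth

Descending from E#3 to A#1 is the same interval as ascending A#1 to E#3.
A to E spans five letter names (A-B-C-D-E), plus an octave: a twelfth.
The perfect twelfth spans 19 semitones, and A#1 to E#3 is exactly 19 semitones — so this is a perfect twelfth.
(Equivalently, a compound perfect fifth: a perfect fifth plus an octave.)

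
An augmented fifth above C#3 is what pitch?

G##3

Five letter names up from C: G.
An augmented fifth spans 8 semitones, so from C#3 the target pitch is G##3.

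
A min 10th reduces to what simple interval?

Each octave removed subtracts seven from the number: 10 − 7 = 3.
So a minor tenth is an octave plus a minor third. The quality is unchanged.

m3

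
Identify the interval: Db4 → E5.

D to E spans two letter names (D-E), plus an octave, so the interval is some kind of ninth.
The major ninth is 14 semitones; here we have 15, one semitone wider: augmented.
(Equivalently, a compound augmented second: an augmented second plus an octave.)

augmented ninth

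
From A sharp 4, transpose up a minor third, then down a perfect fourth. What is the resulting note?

A#4 up a minor third → C#5 (3 semitones).
C#5 down a perfect fourth → G#4 (5 semitones).

G sharp 4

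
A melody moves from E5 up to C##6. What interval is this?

E to C spans six letter names (E-F-G-A-B-C): a sixth.
The major sixth is 9 semitones; here we have 10, one semitone wider: augmented.

augmented sixth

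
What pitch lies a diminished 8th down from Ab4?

A3

The letter stays A (same as the start), shifted an octave down.
A diminished octave spans 11 semitones, so from Ab4 the target pitch is A3.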